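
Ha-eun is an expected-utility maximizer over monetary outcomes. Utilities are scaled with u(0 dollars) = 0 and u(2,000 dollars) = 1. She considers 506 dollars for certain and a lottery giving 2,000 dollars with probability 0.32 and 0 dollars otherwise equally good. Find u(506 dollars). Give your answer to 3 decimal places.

0.320

The indifference gives u(506 dollars) = 0.32·u(2,000 dollars) + 0.68·u(0 dollars) = 0.32·1 + 0.68·0 = 0.32.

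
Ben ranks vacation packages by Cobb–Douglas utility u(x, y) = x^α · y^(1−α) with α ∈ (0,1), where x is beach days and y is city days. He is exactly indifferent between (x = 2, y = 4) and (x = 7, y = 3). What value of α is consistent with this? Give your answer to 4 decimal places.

α ≈ 0.1868

The Cobb–Douglas utilities coincide, so 2^α·4^(1−α) = 7^α·3^(1−α).
(2/7)^α = (3/4)^(1−α); take logs: α·ln(2/7) = (1−α)·ln(3/4), i.e. α·-1.2527630 = (1−α)·-0.2876821.
Thus α·(-1.5404451) = -0.2876821, so α = -0.2876821/-1.5404451 ≈ 0.1868.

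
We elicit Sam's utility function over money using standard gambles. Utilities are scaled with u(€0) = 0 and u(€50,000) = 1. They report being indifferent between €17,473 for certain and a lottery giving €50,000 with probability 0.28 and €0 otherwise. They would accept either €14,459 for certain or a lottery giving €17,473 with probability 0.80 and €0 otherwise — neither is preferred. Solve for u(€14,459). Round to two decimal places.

The first gamble pins u(€17,473): it must equal 0.28·1 + 0.72·0 = 0.28.
Chaining: u(€14,459) = 0.80·0.28 + 0.20·0.00 = 0.2240.

0.22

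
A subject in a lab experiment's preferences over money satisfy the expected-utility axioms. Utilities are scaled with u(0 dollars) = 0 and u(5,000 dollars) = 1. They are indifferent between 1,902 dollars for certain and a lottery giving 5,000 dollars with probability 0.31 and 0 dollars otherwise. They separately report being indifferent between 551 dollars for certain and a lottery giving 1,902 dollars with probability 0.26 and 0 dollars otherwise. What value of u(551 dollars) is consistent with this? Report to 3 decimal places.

The first gamble pins u(1,902 dollars): it must equal 0.31·1 + 0.69·0 = 0.31.
Then u(551 dollars) = 0.26·u(1,902 dollars) + 0.74·u(0 dollars) = 0.26·0.31 + 0.74·0.00 = 0.0806.

0.081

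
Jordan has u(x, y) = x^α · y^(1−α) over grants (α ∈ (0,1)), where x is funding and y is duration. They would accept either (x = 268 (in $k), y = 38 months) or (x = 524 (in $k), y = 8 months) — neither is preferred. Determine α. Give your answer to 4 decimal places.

α ≈ 0.6991

Indifference: 268^α · 38^(1−α) = 524^α · 8^(1−α).
Rearrange to (268/524)^α = (8/38)^(1−α) and take logs: α·-0.6705047 = (1−α)·-1.5581446.
With A = -0.6705047 and B = -1.5581446: α·A = (1−α)·B, so α = B/(A+B) = -1.5581446/-2.2286493 ≈ 0.6991.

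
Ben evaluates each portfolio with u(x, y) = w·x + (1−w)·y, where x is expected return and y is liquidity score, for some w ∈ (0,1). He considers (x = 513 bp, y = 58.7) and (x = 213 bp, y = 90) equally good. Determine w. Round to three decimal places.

w = 0.094

u(513,58.7) = u(213,90) means w·513 + (1−w)·58.7 = w·213 + (1−w)·90.
w·(513−213) = (1−w)·(90−58.7), i.e. w·300 = (1−w)·31.3.
So w/(1−w) = 31.3/300 = 0.1043, giving w = 31.3/(300+31.3) = 0.094.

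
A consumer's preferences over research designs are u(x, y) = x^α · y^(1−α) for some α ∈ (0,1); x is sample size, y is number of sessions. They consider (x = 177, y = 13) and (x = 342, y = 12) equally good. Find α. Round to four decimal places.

α ≈ 0.1084

Set the two utilities equal: 177^α·13^(1−α) = 342^α·12^(1−α).
(177/342)^α = (12/13)^(1−α); take logs: α·ln(177/342) = (1−α)·ln(12/13), i.e. α·-0.6586610 = (1−α)·-0.0800427.
Thus α·(-0.7387037) = -0.0800427, so α = -0.0800427/-0.7387037 ≈ 0.1084.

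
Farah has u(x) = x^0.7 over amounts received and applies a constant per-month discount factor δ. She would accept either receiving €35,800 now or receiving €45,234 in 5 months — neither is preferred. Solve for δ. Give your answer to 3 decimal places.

Equating discounted utilities: u(35800) = δ^5·u(45234) ⇒ δ^5 = u(35800)/u(45234).
With u(x) = x^0.7: δ^5 = 35800^0.7/45234^0.7 = (35800/45234)^0.7 = 0.84897.
Taking the 5th root: δ = 0.84897^(1/5) ≈ 0.968.

δ ≈ 0.968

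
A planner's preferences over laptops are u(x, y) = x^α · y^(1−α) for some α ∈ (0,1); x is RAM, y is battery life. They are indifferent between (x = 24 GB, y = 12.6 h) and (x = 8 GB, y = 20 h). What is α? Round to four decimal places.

α ≈ 0.2961

Indifference: 24^α · 12.6^(1−α) = 8^α · 20^(1−α).
(24/8)^α = (20/12.6)^(1−α); take logs: α·ln(24/8) = (1−α)·ln(20/12.6), i.e. α·1.0986123 = (1−α)·0.4620355.
With A = 1.0986123 and B = 0.4620355: α·A = (1−α)·B, so α = B/(A+B) = 0.4620355/1.5606478 ≈ 0.2961.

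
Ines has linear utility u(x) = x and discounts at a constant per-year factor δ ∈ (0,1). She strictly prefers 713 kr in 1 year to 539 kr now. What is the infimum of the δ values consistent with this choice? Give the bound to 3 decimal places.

δ > 0.756

Comparing present values: 539 < δ·713.
So δ > 539/713 = 0.75596.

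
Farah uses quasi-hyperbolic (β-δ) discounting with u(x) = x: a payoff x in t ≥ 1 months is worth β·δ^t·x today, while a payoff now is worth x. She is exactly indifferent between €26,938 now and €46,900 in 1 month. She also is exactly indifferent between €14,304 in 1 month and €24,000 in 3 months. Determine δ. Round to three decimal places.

Both payoffs in the second observation are in the future, so β drops out: δ^1·14304 = δ^3·24000 ⇒ δ^2 = 14304/24000 = 0.59600, so δ = 0.77201.

δ ≈ 0.772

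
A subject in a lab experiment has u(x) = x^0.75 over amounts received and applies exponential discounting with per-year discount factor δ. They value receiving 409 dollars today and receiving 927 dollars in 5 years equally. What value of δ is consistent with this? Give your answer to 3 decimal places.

The payoff in 5 years is discounted by δ^5, so u(409) = δ^5·u(927) and δ^5 = u(409)/u(927).
With u(x) = x^0.75: δ^5 = 409^0.75/927^0.75 = (409/927)^0.75 = 0.54136.
Taking the 5th root: δ = 0.54136^(1/5) ≈ 0.884.

δ ≈ 0.884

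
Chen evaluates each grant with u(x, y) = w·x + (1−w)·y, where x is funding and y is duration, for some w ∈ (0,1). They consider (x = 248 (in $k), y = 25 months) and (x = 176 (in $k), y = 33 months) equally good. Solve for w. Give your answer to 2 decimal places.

w = 0.10

u(248,25) = u(176,33) means w·248 + (1−w)·25 = w·176 + (1−w)·33.
Rearranging, 72·w − 8·(1−w) = 0.
So w/(1−w) = 8/72 = 0.1111, giving w = 8/(72+8) = 0.10.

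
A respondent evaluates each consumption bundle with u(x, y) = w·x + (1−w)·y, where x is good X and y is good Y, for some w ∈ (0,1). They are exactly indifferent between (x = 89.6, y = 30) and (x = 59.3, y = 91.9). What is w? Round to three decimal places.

w = 0.671

Indifference: w·89.6 + (1−w)·30 = w·59.3 + (1−w)·91.9.
w·(89.6−59.3) = (1−w)·(91.9−30), i.e. w·30.3 = (1−w)·61.9.
So w/(1−w) = 61.9/30.3 = 2.0429, giving w = 61.9/(30.3+61.9) = 0.671.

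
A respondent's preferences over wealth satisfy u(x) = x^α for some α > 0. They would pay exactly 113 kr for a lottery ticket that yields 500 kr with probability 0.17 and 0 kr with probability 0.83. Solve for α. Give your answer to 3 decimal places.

α ≈ 1.191

Since u(0) = 0, the lottery's EU is 0.17·500^α.
Indifference: 113^α = 0.17·500^α, so (113/500)^α = 0.17.
α = ln(0.17) / ln(113/500) = -1.771957/-1.487220 ≈ 1.191.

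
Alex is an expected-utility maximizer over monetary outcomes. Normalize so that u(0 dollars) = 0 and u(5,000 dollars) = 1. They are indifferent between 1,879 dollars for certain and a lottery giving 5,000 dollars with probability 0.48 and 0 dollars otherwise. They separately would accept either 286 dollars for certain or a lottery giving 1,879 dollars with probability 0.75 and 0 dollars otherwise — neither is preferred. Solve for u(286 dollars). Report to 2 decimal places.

0.36

The first gamble pins u(1,879 dollars): it must equal 0.48·1 + 0.52·0 = 0.48.
Then u(286 dollars) = 0.75·u(1,879 dollars) + 0.25·u(0 dollars) = 0.75·0.48 + 0.25·0.00 = 0.3600.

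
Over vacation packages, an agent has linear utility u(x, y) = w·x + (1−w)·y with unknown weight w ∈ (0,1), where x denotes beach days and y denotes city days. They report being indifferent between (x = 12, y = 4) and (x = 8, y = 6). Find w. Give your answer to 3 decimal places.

w = 0.333

Equating utilities: w·12 + (1−w)·4 = w·8 + (1−w)·6.
Rearranging, 4·w − 2·(1−w) = 0.
The marginal rate of substitution is 2/4, so w = 2/(4+2) = 0.333.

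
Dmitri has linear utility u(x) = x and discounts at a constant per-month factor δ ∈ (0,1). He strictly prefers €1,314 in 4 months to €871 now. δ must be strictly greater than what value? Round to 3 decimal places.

The preference means 871 < δ^4·1314.
Dividing by 1314: δ^4 > 0.66286. Both sides are positive, so the 4th root keeps the direction.
δ > 0.66286^(1/4) = 0.902.

δ > 0.902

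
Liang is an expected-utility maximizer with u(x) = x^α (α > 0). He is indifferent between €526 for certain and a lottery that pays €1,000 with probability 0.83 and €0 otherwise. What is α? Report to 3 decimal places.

Since u(0) = 0, the lottery's EU is 0.83·1000^α.
Equating: 526^α = 0.83·1000^α, i.e. 0.5260^α = 0.83.
Take logs: α = ln 0.83 / ln(526/1000) ≈ 0.29003.

α ≈ 0.290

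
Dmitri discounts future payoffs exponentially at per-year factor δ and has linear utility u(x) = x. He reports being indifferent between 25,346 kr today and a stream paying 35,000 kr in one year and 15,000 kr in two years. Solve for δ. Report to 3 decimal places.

δ ≈ 0.580

Present value of the stream is 35000·δ + 15000·δ². Indifference gives 35000δ + 15000δ² = 25346.
Rearranged: 15000δ² + 35000δ − 25346 = 0.
The positive root is δ = [−35000 + √(35000² + 4·15000·25346)] / (2·15000) = (−35000 + 52400.000)/30000 ≈ 0.580.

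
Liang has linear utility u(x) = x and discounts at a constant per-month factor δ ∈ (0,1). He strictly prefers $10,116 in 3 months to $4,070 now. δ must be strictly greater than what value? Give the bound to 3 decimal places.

δ > 0.738

The preference means 4070 < δ^3·10116.
Dividing by 10116: δ^3 > 0.40233. Both sides are positive, so the cube root keeps the direction.
δ > 0.40233^(1/3) = 0.738.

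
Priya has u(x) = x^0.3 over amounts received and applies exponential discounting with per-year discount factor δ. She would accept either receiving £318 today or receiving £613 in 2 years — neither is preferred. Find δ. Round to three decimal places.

δ ≈ 0.906

The payoff in 2 years is discounted by δ^2, so u(318) = δ^2·u(613) and δ^2 = u(318)/u(613).
Since u(x) = x^0.3, δ^2 = (318/613)^0.3 = 0.51876^0.3 = 0.82128.
Taking the square root: δ = 0.82128^(1/2) ≈ 0.906.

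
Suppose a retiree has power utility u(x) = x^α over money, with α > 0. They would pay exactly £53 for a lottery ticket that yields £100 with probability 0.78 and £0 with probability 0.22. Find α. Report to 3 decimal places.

EU(lottery) = 0.78·100^α + 0.22·0 = 0.78·100^α.
Equating: 53^α = 0.78·100^α, i.e. 0.5300^α = 0.78.
Take logs: α = ln 0.78 / ln(53/100) ≈ 0.39135.

α ≈ 0.391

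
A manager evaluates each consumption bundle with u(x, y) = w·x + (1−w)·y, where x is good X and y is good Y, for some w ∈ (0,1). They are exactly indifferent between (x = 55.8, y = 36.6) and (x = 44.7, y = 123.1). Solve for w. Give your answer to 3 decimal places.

w = 0.886

Indifference: w·55.8 + (1−w)·36.6 = w·44.7 + (1−w)·123.1.
Collecting terms: w·11.1 = (1−w)·86.5.
Hence w = 86.5/(11.1+86.5) = 86.5/97.6 = 0.886.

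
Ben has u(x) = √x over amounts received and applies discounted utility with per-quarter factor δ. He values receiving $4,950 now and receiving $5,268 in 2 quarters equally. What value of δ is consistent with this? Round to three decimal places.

Equating discounted utilities: u(4950) = δ^2·u(5268) ⇒ δ^2 = u(4950)/u(5268).
With u(x) = √x: δ^2 = √4950/√5268 = √(4950/5268) = 0.96935.
So δ = 0.96935^(1/2) ≈ 0.985.

δ ≈ 0.985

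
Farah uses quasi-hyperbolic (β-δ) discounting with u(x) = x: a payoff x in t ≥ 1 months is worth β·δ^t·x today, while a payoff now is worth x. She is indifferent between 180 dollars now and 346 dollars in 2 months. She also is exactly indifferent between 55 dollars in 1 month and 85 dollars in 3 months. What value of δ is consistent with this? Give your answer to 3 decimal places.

From the later pair, β·δ^1·55 = β·δ^3·85; dividing through, δ^2 = 55/85 = 0.64706, so δ = 0.80440.

δ ≈ 0.804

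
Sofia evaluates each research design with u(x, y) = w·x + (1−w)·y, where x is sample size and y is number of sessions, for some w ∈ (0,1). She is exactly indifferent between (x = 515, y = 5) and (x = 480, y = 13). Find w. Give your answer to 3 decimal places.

w = 0.186

Equating utilities: w·515 + (1−w)·5 = w·480 + (1−w)·13.
Collecting terms: w·35 = (1−w)·8.
So w/(1−w) = 8/35 = 0.2286, giving w = 8/(35+8) = 0.186.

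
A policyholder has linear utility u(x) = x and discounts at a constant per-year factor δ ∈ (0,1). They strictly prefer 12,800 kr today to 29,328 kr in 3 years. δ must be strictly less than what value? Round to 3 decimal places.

Comparing present values: 12800 > δ^3·29328.
Hence δ^3 < 12800/29328 = 0.43644, and x ↦ x^(1/3) is increasing on (0,∞).
δ < (12800/29328)^(1/3) ≈ 0.759.

δ < 0.759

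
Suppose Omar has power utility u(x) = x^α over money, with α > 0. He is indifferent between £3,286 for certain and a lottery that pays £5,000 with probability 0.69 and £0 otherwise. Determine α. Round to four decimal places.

EU(lottery) = 0.69·5000^α + 0.31·0 = 0.69·5000^α.
Setting u(3286) equal to that: 3286^α = 0.69·5000^α ⇒ (3286/5000)^α = 0.69.
Taking logs: α·ln(3286/5000) = ln(0.69), so α = -0.3710637 / -0.4197669 ≈ 0.8840.

α ≈ 0.8840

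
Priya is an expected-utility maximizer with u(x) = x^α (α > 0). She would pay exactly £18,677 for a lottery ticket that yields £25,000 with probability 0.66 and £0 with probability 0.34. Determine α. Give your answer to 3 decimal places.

α ≈ 1.425

The lottery's expected utility is 0.66·u(25000) + 0.34·u(0) = 0.66·25000^α (since u(0) = 0 for α > 0).
Indifference: 18677^α = 0.66·25000^α, so (18677/25000)^α = 0.66.
α = ln(0.66) / ln(18677/25000) = -0.415515/-0.291583 ≈ 1.425.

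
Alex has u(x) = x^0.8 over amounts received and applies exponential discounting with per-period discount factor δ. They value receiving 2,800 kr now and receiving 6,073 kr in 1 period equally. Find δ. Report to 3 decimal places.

Equating discounted utilities: u(2800) = δ·u(6073) ⇒ δ = u(2800)/u(6073).
Since u(x) = x^0.8, δ = (2800/6073)^0.8 = 0.46106^0.8 = 0.53827.

δ ≈ 0.538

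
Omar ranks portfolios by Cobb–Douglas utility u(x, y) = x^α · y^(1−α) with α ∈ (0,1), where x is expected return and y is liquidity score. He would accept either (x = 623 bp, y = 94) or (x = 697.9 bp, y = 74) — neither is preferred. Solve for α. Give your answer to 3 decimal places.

Set the two utilities equal: 623^α·94^(1−α) = 697.9^α·74^(1−α).
(623/697.9)^α = (74/94)^(1−α); take logs: α·ln(623/697.9) = (1−α)·ln(74/94), i.e. α·-0.113529 = (1−α)·-0.239230.
Thus α·(-0.352759) = -0.239230, so α = -0.239230/-0.352759 ≈ 0.678.

α ≈ 0.678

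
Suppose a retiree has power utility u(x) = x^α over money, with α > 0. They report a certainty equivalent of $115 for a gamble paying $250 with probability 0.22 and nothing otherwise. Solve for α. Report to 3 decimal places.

EU(lottery) = 0.22·250^α + 0.78·0 = 0.22·250^α.
Setting u(115) equal to that: 115^α = 0.22·250^α ⇒ (115/250)^α = 0.22.
α = ln(0.22) / ln(115/250) = -1.514128/-0.776529 ≈ 1.950.

α ≈ 1.950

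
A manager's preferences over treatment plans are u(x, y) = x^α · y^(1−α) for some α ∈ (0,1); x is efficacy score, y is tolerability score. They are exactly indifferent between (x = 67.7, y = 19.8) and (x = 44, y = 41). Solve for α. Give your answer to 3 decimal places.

α ≈ 0.628

Indifference: 67.7^α · 19.8^(1−α) = 44^α · 41^(1−α).
Taking logs: α·ln 67.7 + (1−α)·ln 19.8 = α·ln 44 + (1−α)·ln 41, i.e. α·0.430897 = (1−α)·0.727890.
With A = 0.430897 and B = 0.727890: α·A = (1−α)·B, so α = B/(A+B) = 0.727890/1.158787 ≈ 0.628.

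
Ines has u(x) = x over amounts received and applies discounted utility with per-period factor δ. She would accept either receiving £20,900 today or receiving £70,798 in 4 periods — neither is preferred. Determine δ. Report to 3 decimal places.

Indifference means u(20900) = δ^4 · u(70798), so δ^4 = u(20900)/u(70798).
With u(x) = x: δ^4 = 20900/70798 = 0.29521.
Hence δ = (0.29521)^(1/4) = 0.73711.

δ ≈ 0.737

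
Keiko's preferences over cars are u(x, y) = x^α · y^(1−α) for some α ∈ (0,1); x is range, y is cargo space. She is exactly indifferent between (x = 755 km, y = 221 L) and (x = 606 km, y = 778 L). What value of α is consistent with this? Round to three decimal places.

α ≈ 0.851

Indifference: 755^α · 221^(1−α) = 606^α · 778^(1−α).
(755/606)^α = (778/221)^(1−α); take logs: α·ln(755/606) = (1−α)·ln(778/221), i.e. α·0.219838 = (1−α)·1.258564.
With A = 0.219838 and B = 1.258564: α·A = (1−α)·B, so α = B/(A+B) = 1.258564/1.478402 ≈ 0.851.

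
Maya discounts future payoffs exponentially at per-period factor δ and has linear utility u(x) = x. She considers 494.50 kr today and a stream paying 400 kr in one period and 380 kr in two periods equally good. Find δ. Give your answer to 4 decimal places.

δ ≈ 0.7300

The stream is worth 400δ + 380δ² today, so 400δ + 380δ² = 494.50.
So 380δ² + 400δ − 494.50 = 0.
The positive root is δ = [−400 + √(400² + 4·380·494.50)] / (2·380) = (−400 + 954.798)/760 ≈ 0.7300.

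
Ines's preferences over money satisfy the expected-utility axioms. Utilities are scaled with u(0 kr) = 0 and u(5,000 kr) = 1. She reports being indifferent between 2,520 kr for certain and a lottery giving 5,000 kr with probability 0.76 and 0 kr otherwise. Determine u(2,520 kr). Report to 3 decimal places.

0.760

By the standard-gamble method, u(2,520 kr) is just the indifference probability on the best outcome: 0.76.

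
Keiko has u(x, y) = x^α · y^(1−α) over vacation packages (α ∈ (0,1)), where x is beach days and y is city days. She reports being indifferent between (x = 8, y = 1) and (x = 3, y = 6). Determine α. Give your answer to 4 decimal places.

The Cobb–Douglas utilities coincide, so 8^α·1^(1−α) = 3^α·6^(1−α).
Rearrange to (8/3)^α = (6/1)^(1−α) and take logs: α·0.9808293 = (1−α)·1.7917595.
Thus α·(2.7725888) = 1.7917595, so α = 1.7917595/2.7725888 ≈ 0.6462.

α ≈ 0.6462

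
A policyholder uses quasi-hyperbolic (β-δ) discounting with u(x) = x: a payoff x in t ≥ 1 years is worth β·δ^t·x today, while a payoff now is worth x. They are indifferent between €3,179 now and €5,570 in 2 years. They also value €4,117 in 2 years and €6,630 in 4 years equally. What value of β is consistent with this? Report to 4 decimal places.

β ≈ 0.9191

The second indifference involves only future payoffs, so β cancels: β·δ^2·4117 = β·δ^4·6630, giving δ^2 = 4117/6630 = 0.62097, so δ = 0.78801.
Substituting δ into 3179 = β·δ^2·5570: β = 3179/(3458.777) ≈ 0.9191.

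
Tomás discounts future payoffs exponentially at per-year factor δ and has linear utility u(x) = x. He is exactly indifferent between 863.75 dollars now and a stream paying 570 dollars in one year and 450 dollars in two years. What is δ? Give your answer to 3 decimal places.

δ ≈ 0.890

Present value of the stream is 570·δ + 450·δ². Indifference gives 570δ + 450δ² = 863.75.
So 450δ² + 570δ − 863.75 = 0.
By the quadratic formula (taking the positive root), δ = (−570 + √1879650.00) / 900 ≈ 0.890.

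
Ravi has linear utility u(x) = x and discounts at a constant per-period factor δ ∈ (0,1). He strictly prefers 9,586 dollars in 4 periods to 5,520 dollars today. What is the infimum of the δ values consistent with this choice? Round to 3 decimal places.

The preference means 5520 < δ^4·9586.
So δ^4 > 5520/9586 = 0.57584; taking the 4th root of both positive sides preserves the inequality.
δ > (5520/9586)^(1/4) ≈ 0.871.

δ > 0.871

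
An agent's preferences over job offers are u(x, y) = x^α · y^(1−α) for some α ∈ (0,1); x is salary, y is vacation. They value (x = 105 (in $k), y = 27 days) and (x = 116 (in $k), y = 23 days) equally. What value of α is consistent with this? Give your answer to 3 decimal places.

α ≈ 0.617

The Cobb–Douglas utilities coincide, so 105^α·27^(1−α) = 116^α·23^(1−α).
(105/116)^α = (23/27)^(1−α); take logs: α·ln(105/116) = (1−α)·ln(23/27), i.e. α·-0.099630 = (1−α)·-0.160343.
So α/(1−α) = (-0.160343)/(-0.099630) = 1.609385, and α = 1.609385/2.609385 ≈ 0.617.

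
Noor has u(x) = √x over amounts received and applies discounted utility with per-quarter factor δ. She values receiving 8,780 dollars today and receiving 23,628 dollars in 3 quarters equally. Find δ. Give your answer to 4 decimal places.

Equating discounted utilities: u(8780) = δ^3·u(23628) ⇒ δ^3 = u(8780)/u(23628).
With u(x) = √x: δ^3 = √8780/√23628 = √(8780/23628) = 0.60958.
So δ = 0.60958^(1/3) ≈ 0.8479.

δ ≈ 0.8479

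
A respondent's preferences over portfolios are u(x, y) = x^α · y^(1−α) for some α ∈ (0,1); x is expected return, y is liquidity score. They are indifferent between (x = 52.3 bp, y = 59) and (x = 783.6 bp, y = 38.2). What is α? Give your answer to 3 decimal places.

α ≈ 0.138

The Cobb–Douglas utilities coincide, so 52.3^α·59^(1−α) = 783.6^α·38.2^(1−α).
(52.3/783.6)^α = (38.2/59)^(1−α); take logs: α·ln(52.3/783.6) = (1−α)·ln(38.2/59), i.e. α·-2.706902 = (1−α)·-0.434702.
With A = -2.706902 and B = -0.434702: α·A = (1−α)·B, so α = B/(A+B) = -0.434702/-3.141604 ≈ 0.138.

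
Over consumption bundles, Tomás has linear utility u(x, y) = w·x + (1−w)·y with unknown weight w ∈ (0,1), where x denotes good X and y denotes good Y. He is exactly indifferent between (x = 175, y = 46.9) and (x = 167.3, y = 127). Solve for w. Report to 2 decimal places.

w = 0.91

u(175,46.9) = u(167.3,127) means w·175 + (1−w)·46.9 = w·167.3 + (1−w)·127.
w·(175−167.3) = (1−w)·(127−46.9), i.e. w·7.7 = (1−w)·80.1.
The marginal rate of substitution is 80.1/7.7, so w = 80.1/(7.7+80.1) = 0.91.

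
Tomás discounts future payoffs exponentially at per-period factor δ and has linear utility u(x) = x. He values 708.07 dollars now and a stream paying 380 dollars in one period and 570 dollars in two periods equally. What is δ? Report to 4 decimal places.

δ ≈ 0.8300

The stream is worth 380δ + 570δ² today, so 380δ + 570δ² = 708.07.
That is, 570δ² + 380δ − 708.07 = 0, a quadratic in δ.
The positive root is δ = [−380 + √(380² + 4·570·708.07)] / (2·570) = (−380 + 1326.197)/1140 ≈ 0.8300.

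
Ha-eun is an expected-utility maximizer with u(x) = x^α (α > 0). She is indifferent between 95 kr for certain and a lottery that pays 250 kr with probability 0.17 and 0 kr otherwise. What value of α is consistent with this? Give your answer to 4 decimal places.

EU(lottery) = 0.17·250^α + 0.83·0 = 0.17·250^α.
Setting u(95) equal to that: 95^α = 0.17·250^α ⇒ (95/250)^α = 0.17.
Taking logs: α·ln(95/250) = ln(0.17), so α = -1.7719568 / -0.9675840 ≈ 1.8313.

α ≈ 1.8313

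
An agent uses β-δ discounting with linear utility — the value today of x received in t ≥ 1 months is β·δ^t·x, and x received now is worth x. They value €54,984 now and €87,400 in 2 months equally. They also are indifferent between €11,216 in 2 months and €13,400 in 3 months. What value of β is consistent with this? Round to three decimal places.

Both payoffs in the second observation are in the future, so β drops out: δ^2·11216 = δ^3·13400 ⇒ δ = 11216/13400 = 0.83701.
The first indifference: 54984 = β·δ^2·87400, so β = 54984/(δ^2·87400) = 54984/(0.70059·87400) ≈ 0.898.

β ≈ 0.898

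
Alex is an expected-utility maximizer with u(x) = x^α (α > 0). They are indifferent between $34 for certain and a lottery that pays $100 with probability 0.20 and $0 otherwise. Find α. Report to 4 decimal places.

α ≈ 1.4919

Since u(0) = 0, the lottery's EU is 0.20·100^α.
Setting u(34) equal to that: 34^α = 0.20·100^α ⇒ (34/100)^α = 0.20.
Taking logs: α·ln(34/100) = ln(0.20), so α = -1.6094379 / -1.0788097 ≈ 1.4919.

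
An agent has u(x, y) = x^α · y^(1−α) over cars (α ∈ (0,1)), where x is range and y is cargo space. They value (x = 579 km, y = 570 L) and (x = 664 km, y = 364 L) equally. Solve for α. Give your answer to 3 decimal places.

The Cobb–Douglas utilities coincide, so 579^α·570^(1−α) = 664^α·364^(1−α).
Rearrange to (579/664)^α = (364/570)^(1−α) and take logs: α·-0.136980 = (1−α)·-0.448482.
Thus α·(-0.585462) = -0.448482, so α = -0.448482/-0.585462 ≈ 0.766.

α ≈ 0.766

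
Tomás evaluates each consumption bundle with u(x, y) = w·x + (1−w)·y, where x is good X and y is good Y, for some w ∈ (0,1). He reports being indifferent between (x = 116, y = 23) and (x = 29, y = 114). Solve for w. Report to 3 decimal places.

u(116,23) = u(29,114) means w·116 + (1−w)·23 = w·29 + (1−w)·114.
Rearranging, 87·w − 91·(1−w) = 0.
So w/(1−w) = 91/87 = 1.0460, giving w = 91/(87+91) = 0.511.

w = 0.511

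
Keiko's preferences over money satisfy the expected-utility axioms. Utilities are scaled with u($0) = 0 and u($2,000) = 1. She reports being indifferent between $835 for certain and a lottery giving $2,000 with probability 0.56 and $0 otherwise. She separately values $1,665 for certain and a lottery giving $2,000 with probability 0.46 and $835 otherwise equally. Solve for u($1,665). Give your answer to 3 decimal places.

From the first indifference, u($835) = 0.56·u($2,000) + 0.44·u($0) = 0.56·1 + 0.44·0 = 0.56.
Then u($1,665) = 0.46·u($2,000) + 0.54·u($835) = 0.46·1.00 + 0.54·0.56 = 0.7624.

0.762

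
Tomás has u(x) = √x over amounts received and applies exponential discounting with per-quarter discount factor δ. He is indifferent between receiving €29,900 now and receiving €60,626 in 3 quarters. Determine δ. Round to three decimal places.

Equating discounted utilities: u(29900) = δ^3·u(60626) ⇒ δ^3 = u(29900)/u(60626).
With u(x) = √x: δ^3 = √29900/√60626 = √(29900/60626) = 0.70227.
So δ = 0.70227^(1/3) ≈ 0.889.

δ ≈ 0.889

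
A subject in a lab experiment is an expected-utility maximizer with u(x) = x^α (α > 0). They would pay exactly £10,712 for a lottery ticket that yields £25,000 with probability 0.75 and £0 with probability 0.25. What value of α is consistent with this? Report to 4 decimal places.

α ≈ 0.3394

EU(lottery) = 0.75·25000^α + 0.25·0 = 0.75·25000^α.
Setting u(10712) equal to that: 10712^α = 0.75·25000^α ⇒ (10712/25000)^α = 0.75.
α = ln(0.75) / ln(10712/25000) = -0.2876821/-0.8475112 ≈ 0.3394.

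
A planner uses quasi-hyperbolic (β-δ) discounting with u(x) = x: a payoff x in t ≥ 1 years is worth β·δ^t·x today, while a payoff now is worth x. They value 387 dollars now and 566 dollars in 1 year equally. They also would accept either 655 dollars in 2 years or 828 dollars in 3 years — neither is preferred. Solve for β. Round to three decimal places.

From the later pair, β·δ^2·655 = β·δ^3·828; dividing through, δ = 655/828 = 0.79106.
The first indifference: 387 = β·δ·566, so β = 387/(δ·566) = 387/(0.79106·566) ≈ 0.864.

β ≈ 0.864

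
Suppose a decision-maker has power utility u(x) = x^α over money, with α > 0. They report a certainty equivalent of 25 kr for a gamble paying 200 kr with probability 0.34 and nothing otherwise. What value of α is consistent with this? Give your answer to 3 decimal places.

α ≈ 0.519

Since u(0) = 0, the lottery's EU is 0.34·200^α.
Setting u(25) equal to that: 25^α = 0.34·200^α ⇒ (25/200)^α = 0.34.
Take logs: α = ln 0.34 / ln(25/200) ≈ 0.51880.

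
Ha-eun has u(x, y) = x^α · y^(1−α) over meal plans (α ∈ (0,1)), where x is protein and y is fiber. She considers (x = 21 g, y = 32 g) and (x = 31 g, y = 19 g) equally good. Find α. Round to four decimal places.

α ≈ 0.5724

Indifference: 21^α · 32^(1−α) = 31^α · 19^(1−α).
Rearrange to (21/31)^α = (19/32)^(1−α) and take logs: α·-0.3894648 = (1−α)·-0.5212969.
Thus α·(-0.9107617) = -0.5212969, so α = -0.5212969/-0.9107617 ≈ 0.5724.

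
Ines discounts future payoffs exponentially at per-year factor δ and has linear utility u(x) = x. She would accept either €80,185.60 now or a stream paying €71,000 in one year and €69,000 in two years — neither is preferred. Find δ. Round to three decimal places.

δ ≈ 0.680

The stream is worth 71000δ + 69000δ² today, so 71000δ + 69000δ² = 80185.60.
That is, 69000δ² + 71000δ − 80185.60 = 0, a quadratic in δ.
The positive root is δ = [−71000 + √(71000² + 4·69000·80185.60)] / (2·69000) = (−71000 + 164840.000)/138000 ≈ 0.680.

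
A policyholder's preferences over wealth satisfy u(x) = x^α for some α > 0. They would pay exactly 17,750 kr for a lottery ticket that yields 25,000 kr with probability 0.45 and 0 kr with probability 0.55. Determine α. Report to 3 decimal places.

EU(lottery) = 0.45·25000^α + 0.55·0 = 0.45·25000^α.
Equating: 17750^α = 0.45·25000^α, i.e. 0.7100^α = 0.45.
Take logs: α = ln 0.45 / ln(17750/25000) ≈ 2.33148.

α ≈ 2.331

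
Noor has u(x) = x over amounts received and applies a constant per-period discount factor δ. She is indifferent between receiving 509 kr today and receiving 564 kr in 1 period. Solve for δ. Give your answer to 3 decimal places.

The payoff in 1 period is discounted by δ, so u(509) = δ·u(564) and δ = u(509)/u(564).
With u(x) = x: δ = 509/564 = 0.90248.

δ ≈ 0.902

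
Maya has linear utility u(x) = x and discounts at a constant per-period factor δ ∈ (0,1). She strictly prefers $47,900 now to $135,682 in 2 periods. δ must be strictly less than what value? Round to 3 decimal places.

δ < 0.594

Comparing present values: 47900 > δ^2·135682.
Hence δ^2 < 47900/135682 = 0.35303, and x ↦ x^(1/2) is increasing on (0,∞).
δ < (47900/135682)^(1/2) ≈ 0.594.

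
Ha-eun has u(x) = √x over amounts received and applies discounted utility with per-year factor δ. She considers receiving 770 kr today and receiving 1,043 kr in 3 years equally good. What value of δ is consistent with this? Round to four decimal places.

δ ≈ 0.9507

Indifference means u(770) = δ^3 · u(1043), so δ^3 = u(770)/u(1043).
With u(x) = √x: δ^3 = √770/√1043 = √(770/1043) = 0.85922.
Taking the cube root: δ = 0.85922^(1/3) ≈ 0.9507.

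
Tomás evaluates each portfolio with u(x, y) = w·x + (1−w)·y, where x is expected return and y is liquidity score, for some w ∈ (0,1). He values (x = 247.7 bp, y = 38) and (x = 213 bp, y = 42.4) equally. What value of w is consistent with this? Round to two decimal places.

u(247.7,38) = u(213,42.4) means w·247.7 + (1−w)·38 = w·213 + (1−w)·42.4.
Rearranging, 34.7·w − 4.4·(1−w) = 0.
The marginal rate of substitution is 4.4/34.7, so w = 4.4/(34.7+4.4) = 0.11.

w = 0.11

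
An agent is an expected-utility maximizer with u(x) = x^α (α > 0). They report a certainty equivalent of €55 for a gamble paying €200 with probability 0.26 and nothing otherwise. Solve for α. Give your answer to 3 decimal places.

α ≈ 1.043

EU(lottery) = 0.26·200^α + 0.74·0 = 0.26·200^α.
Equating: 55^α = 0.26·200^α, i.e. 0.2750^α = 0.26.
Take logs: α = ln 0.26 / ln(55/200) ≈ 1.04345.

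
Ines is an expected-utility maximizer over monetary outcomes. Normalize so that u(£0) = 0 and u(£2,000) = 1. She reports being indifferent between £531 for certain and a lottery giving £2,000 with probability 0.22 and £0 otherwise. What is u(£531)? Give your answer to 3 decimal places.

u(£531) equals the lottery's expected utility: 0.22·1 + 0.78·0 = 0.22.

0.220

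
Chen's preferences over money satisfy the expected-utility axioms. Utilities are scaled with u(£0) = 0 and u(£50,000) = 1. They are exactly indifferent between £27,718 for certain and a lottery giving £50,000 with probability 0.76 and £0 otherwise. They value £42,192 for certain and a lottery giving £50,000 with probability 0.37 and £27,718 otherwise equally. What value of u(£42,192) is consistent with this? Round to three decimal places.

0.849

First, u(£27,718) = 0.76·u(£50,000) + 0.24·u(£0) = 0.76.
Chaining: u(£42,192) = 0.37·1.00 + 0.63·0.76 = 0.8488.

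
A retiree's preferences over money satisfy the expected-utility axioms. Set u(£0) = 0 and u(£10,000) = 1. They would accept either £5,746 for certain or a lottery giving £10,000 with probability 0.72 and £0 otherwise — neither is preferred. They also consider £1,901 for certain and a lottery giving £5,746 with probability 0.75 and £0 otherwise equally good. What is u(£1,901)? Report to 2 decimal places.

0.54

The first gamble pins u(£5,746): it must equal 0.72·1 + 0.28·0 = 0.72.
Chaining: u(£1,901) = 0.75·0.72 + 0.25·0.00 = 0.5400.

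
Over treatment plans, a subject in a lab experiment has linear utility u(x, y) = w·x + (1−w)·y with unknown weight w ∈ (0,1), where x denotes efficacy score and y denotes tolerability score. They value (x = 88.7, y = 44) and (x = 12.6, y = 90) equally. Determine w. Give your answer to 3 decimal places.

Indifference: w·88.7 + (1−w)·44 = w·12.6 + (1−w)·90.
w·(88.7−12.6) = (1−w)·(90−44), i.e. w·76.1 = (1−w)·46.
Hence w = 46/(76.1+46) = 46/122.1 = 0.377.

w = 0.377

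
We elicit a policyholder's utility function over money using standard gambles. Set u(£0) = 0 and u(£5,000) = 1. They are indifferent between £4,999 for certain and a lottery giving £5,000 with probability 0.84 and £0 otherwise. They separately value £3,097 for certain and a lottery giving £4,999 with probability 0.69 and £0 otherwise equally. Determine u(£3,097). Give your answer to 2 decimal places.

0.58

From the first indifference, u(£4,999) = 0.84·u(£5,000) + 0.16·u(£0) = 0.84·1 + 0.16·0 = 0.84.
Chaining: u(£3,097) = 0.69·0.84 + 0.31·0.00 = 0.5796.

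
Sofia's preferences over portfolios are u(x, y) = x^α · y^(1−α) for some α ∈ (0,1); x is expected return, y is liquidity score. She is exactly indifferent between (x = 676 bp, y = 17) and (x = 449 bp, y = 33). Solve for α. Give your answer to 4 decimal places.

α ≈ 0.6185

Indifference: 676^α · 17^(1−α) = 449^α · 33^(1−α).
Taking logs: α·ln 676 + (1−α)·ln 17 = α·ln 449 + (1−α)·ln 33, i.e. α·0.4091702 = (1−α)·0.6632942.
With A = 0.4091702 and B = 0.6632942: α·A = (1−α)·B, so α = B/(A+B) = 0.6632942/1.0724644 ≈ 0.6185.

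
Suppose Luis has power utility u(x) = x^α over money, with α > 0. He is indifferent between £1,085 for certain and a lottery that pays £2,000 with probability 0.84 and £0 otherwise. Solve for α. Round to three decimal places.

α ≈ 0.285

EU(lottery) = 0.84·2000^α + 0.16·0 = 0.84·2000^α.
Equating: 1085^α = 0.84·2000^α, i.e. 0.5425^α = 0.84.
Take logs: α = ln 0.84 / ln(1085/2000) ≈ 0.28509.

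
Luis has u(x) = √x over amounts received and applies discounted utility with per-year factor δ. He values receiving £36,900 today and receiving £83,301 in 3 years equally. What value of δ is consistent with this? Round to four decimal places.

δ ≈ 0.8731

The payoff in 3 years is discounted by δ^3, so u(36900) = δ^3·u(83301) and δ^3 = u(36900)/u(83301).
Since u(x) = √x, δ^3 = √(36900/83301) = 0.66556.
Hence δ = (0.66556)^(1/3) = 0.873097.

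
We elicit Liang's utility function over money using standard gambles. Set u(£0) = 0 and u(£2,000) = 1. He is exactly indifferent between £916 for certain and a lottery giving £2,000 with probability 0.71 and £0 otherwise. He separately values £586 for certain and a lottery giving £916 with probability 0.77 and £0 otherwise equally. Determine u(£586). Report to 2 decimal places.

0.55

From the first indifference, u(£916) = 0.71·u(£2,000) + 0.29·u(£0) = 0.71·1 + 0.29·0 = 0.71.
The second indifference gives u(£586) = 0.77·u(£916) + 0.23·u(£0) = 0.77·0.71 + 0.23·0.00 = 0.5467.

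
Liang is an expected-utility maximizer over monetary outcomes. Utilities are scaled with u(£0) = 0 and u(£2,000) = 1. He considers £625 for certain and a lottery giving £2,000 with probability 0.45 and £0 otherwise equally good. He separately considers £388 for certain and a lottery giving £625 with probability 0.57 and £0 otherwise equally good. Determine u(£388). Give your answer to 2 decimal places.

0.26

From the first indifference, u(£625) = 0.45·u(£2,000) + 0.55·u(£0) = 0.45·1 + 0.55·0 = 0.45.
Then u(£388) = 0.57·u(£625) + 0.43·u(£0) = 0.57·0.45 + 0.43·0.00 = 0.2565.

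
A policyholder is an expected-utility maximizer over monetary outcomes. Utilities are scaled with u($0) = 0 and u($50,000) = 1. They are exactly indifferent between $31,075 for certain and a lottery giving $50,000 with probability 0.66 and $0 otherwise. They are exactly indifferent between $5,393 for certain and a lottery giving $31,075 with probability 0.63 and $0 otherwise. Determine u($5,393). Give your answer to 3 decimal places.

The first gamble pins u($31,075): it must equal 0.66·1 + 0.34·0 = 0.66.
The second indifference gives u($5,393) = 0.63·u($31,075) + 0.37·u($0) = 0.63·0.66 + 0.37·0.00 = 0.4158.

0.416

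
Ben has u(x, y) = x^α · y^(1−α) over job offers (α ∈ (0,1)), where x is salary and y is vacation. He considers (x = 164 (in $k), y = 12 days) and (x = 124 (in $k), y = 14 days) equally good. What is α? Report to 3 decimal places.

α ≈ 0.355

Set the two utilities equal: 164^α·12^(1−α) = 124^α·14^(1−α).
Taking logs: α·ln 164 + (1−α)·ln 12 = α·ln 124 + (1−α)·ln 14, i.e. α·0.279585 = (1−α)·0.154151.
So α/(1−α) = (0.154151)/(0.279585) = 0.551356, and α = 0.551356/1.551356 ≈ 0.355.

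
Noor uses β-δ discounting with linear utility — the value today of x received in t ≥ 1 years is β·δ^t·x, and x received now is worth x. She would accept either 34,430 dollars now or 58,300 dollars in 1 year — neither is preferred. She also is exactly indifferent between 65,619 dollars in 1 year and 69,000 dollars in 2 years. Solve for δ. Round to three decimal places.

The second indifference involves only future payoffs, so β cancels: β·δ^1·65619 = β·δ^2·69000, giving δ = 65619/69000 = 0.95100.

δ ≈ 0.951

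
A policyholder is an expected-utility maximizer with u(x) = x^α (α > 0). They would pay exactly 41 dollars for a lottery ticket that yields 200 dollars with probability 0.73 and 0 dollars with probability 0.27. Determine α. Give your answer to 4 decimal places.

α ≈ 0.1986

EU(lottery) = 0.73·200^α + 0.27·0 = 0.73·200^α.
Equating: 41^α = 0.73·200^α, i.e. 0.2050^α = 0.73.
α = ln(0.73) / ln(41/200) = -0.3147107/-1.5847453 ≈ 0.1986.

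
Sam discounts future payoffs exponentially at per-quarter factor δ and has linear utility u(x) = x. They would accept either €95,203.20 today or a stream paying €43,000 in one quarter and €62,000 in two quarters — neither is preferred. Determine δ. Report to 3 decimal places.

δ ≈ 0.940

Equating present values: 95203.20 = 43000δ + 62000δ².
That is, 62000δ² + 43000δ − 95203.20 = 0, a quadratic in δ.
By the quadratic formula (taking the positive root), δ = (−43000 + √25459393600.00) / 124000 ≈ 0.940.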